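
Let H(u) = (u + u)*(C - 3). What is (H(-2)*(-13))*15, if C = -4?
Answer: -5460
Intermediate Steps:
H(u) = -14*u (H(u) = (u + u)*(-4 - 3) = (2*u)*(-7) = -14*u)
(H(-2)*(-13))*15 = (-14*(-2)*(-13))*15 = (28*(-13))*15 = -364*15 = -5460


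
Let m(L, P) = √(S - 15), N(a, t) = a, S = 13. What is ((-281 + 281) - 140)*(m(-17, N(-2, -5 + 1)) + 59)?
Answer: -8260 - 140*I*√2 ≈ -8260.0 - 197.99*I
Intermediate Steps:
m(L, P) = I*√2 (m(L, P) = √(13 - 15) = √(-2) = I*√2)
((-281 + 281) - 140)*(m(-17, N(-2, -5 + 1)) + 59) = ((-281 + 281) - 140)*(I*√2 + 59) = (0 - 140)*(59 + I*√2) = -140*(59 + I*√2) = -8260 - 140*I*√2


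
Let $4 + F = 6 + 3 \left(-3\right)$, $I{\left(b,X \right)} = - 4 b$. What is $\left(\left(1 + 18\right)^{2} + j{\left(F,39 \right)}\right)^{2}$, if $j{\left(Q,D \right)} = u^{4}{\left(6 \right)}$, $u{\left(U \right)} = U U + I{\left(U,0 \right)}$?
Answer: $445083409$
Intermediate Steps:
$F = -7$ ($F = -4 + \left(6 + 3 \left(-3\right)\right) = -4 + \left(6 - 9\right) = -4 - 3 = -7$)
$u{\left(U \right)} = U^{2} - 4 U$ ($u{\left(U \right)} = U U - 4 U = U^{2} - 4 U$)
$j{\left(Q,D \right)} = 20736$ ($j{\left(Q,D \right)} = \left(6 \left(-4 + 6\right)\right)^{4} = \left(6 \cdot 2\right)^{4} = 12^{4} = 20736$)
$\left(\left(1 + 18\right)^{2} + j{\left(F,39 \right)}\right)^{2} = \left(\left(1 + 18\right)^{2} + 20736\right)^{2} = \left(19^{2} + 20736\right)^{2} = \left(361 + 20736\right)^{2} = 21097^{2} = 445083409$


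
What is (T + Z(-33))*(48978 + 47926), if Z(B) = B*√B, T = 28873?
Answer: 2797909192 - 3197832*I*√33 ≈ 2.7979e+9 - 1.837e+7*I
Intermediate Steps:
Z(B) = B^(3/2)
(T + Z(-33))*(48978 + 47926) = (28873 + (-33)^(3/2))*(48978 + 47926) = (28873 - 33*I*√33)*96904 = 2797909192 - 3197832*I*√33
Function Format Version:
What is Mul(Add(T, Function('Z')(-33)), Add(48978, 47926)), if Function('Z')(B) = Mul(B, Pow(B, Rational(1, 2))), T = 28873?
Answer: Add(2797909192, Mul(-3197832, I, Pow(33, Rational(1, 2)))) ≈ Add(2.7979e+9, Mul(-1.8370e+7, I))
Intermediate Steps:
Function('Z')(B) = Pow(B, Rational(3, 2))
Mul(Add(T, Function('Z')(-33)), Add(48978, 47926)) = Mul(Add(28873, Pow(-33, Rational(3, 2))), Add(48978, 47926)) = Mul(Add(28873, Mul(-33, I, Pow(33, Rational(1, 2)))), 96904) = Add(2797909192, Mul(-3197832, I, Pow(33, Rational(1, 2))))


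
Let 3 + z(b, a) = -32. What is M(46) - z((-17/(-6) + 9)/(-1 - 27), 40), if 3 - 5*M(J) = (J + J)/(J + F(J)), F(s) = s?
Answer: 177/5 ≈ 35.400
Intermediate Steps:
z(b, a) = -35 (z(b, a) = -3 - 32 = -35)
M(J) = ⅖ (M(J) = ⅗ - (J + J)/(5*(J + J)) = ⅗ - 2*J/(5*(2*J)) = ⅗ - 2*J*1/(2*J)/5 = ⅗ - ⅕*1 = ⅗ - ⅕ = ⅖)
M(46) - z((-17/(-6) + 9)/(-1 - 27), 40) = ⅖ - 1*(-35) = ⅖ + 35 = 177/5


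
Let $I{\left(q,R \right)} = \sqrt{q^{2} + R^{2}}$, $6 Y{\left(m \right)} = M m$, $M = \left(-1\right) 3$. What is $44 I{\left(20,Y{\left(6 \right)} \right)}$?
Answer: $44 \sqrt{409} \approx 889.84$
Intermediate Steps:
$M = -3$
$Y{\left(m \right)} = - \frac{m}{2}$ ($Y{\left(m \right)} = \frac{\left(-3\right) m}{6} = - \frac{m}{2}$)
$I{\left(q,R \right)} = \sqrt{R^{2} + q^{2}}$
$44 I{\left(20,Y{\left(6 \right)} \right)} = 44 \sqrt{\left(\left(- \frac{1}{2}\right) 6\right)^{2} + 20^{2}} = 44 \sqrt{\left(-3\right)^{2} + 400} = 44 \sqrt{9 + 400} = 44 \sqrt{409}$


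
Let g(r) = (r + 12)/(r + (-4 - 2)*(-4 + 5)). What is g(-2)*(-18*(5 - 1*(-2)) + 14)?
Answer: 140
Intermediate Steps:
g(r) = (12 + r)/(-6 + r) (g(r) = (12 + r)/(r - 6*1) = (12 + r)/(r - 6) = (12 + r)/(-6 + r))
g(-2)*(-18*(5 - 1*(-2)) + 14) = ((12 - 2)/(-6 - 2))*(-18*(5 - 1*(-2)) + 14) = (10/(-8))*(-18*(5 + 2) + 14) = (-⅛*10)*(-18*7 + 14) = -5*(-126 + 14)/4 = -5/4*(-112) = 140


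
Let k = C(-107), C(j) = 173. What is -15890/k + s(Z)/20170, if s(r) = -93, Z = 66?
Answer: -320517389/3489410 ≈ -91.854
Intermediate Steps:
k = 173
-15890/k + s(Z)/20170 = -15890/173 - 93/20170 = -320517389/3489410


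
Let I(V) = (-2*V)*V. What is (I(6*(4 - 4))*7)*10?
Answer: 0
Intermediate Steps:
I(V) = -2*V**2
(I(6*(4 - 4))*7)*10 = (-2*36*(4 - 4)**2*7)*10 = (-2*(6*0)**2*7)*10 = (-2*0**2*7)*10 = (-2*0*7)*10 = (0*7)*10 = 0*10 = 0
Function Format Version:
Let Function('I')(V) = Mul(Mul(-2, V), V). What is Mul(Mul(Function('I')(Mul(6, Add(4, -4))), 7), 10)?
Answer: 0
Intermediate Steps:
Function('I')(V) = Mul(-2, Pow(V, 2))
Mul(Mul(Function('I')(Mul(6, Add(4, -4))), 7), 10) = Mul(Mul(Mul(-2, Pow(Mul(6, Add(4, -4)), 2)), 7), 10) = Mul(Mul(Mul(-2, Pow(Mul(6, 0), 2)), 7), 10) = Mul(Mul(Mul(-2, Pow(0, 2)), 7), 10) = Mul(Mul(Mul(-2, 0), 7), 10) = Mul(Mul(0, 7), 10) = Mul(0, 10) = 0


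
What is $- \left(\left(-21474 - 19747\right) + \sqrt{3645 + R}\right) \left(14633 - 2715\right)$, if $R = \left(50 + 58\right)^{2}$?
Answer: $491271878 - 321786 \sqrt{21} \approx 4.898 \cdot 10^{8}$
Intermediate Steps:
$R = 11664$ ($R = 108^{2} = 11664$)
$- \left(\left(-21474 - 19747\right) + \sqrt{3645 + R}\right) \left(14633 - 2715\right) = - \left(\left(-21474 - 19747\right) + \sqrt{3645 + 11664}\right) \left(14633 - 2715\right) = - \left(\left(-21474 - 19747\right) + \sqrt{15309}\right) 11918 = - \left(-41221 + 27 \sqrt{21}\right) 11918 = - (-491271878 + 321786 \sqrt{21}) = 491271878 - 321786 \sqrt{21}$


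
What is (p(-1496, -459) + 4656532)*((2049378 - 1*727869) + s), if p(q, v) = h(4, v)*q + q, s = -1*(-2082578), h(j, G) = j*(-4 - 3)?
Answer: 15988737928388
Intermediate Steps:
h(j, G) = -7*j (h(j, G) = j*(-7) = -7*j)
s = 2082578
p(q, v) = -27*q (p(q, v) = (-7*4)*q + q = -28*q + q = -27*q)
(p(-1496, -459) + 4656532)*((2049378 - 1*727869) + s) = (-27*(-1496) + 4656532)*((2049378 - 1*727869) + 2082578) = (40392 + 4656532)*((2049378 - 727869) + 2082578) = 4696924*(1321509 + 2082578) = 4696924*3404087 = 15988737928388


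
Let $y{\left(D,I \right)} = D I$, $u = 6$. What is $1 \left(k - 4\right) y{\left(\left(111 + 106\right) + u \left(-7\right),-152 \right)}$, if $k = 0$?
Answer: $106400$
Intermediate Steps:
$1 \left(k - 4\right) y{\left(\left(111 + 106\right) + u \left(-7\right),-152 \right)} = 1 \left(0 - 4\right) \left(\left(111 + 106\right) + 6 \left(-7\right)\right) \left(-152\right) = 1 \left(-4\right) \left(217 - 42\right) \left(-152\right) = - 4 \cdot 175 \left(-152\right) = \left(-4\right) \left(-26600\right) = 106400$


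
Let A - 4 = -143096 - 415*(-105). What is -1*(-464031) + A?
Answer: 364514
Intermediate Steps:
A = -99517 (A = 4 + (-143096 - 415*(-105)) = 4 + (-143096 - 1*(-43575)) = 4 + (-143096 + 43575) = 4 - 99521 = -99517)
-1*(-464031) + A = -1*(-464031) - 99517 = 464031 - 99517 = 364514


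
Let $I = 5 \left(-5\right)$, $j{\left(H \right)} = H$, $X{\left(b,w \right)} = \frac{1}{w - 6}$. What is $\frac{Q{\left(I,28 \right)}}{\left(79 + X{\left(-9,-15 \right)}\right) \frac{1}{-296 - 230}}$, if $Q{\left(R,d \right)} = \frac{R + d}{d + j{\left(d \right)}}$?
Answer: $- \frac{2367}{6632} \approx -0.35691$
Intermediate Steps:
$X{\left(b,w \right)} = \frac{1}{-6 + w}$
$I = -25$
$Q{\left(R,d \right)} = \frac{R + d}{2 d}$ ($Q{\left(R,d \right)} = \frac{R + d}{d + d} = \frac{R + d}{2 d}$)
$\frac{Q{\left(I,28 \right)}}{\left(79 + X{\left(-9,-15 \right)}\right) \frac{1}{-296 - 230}} = \frac{\frac{1}{2} \cdot \frac{1}{28} \left(-25 + 28\right)}{\left(79 + \frac{1}{-6 - 15}\right) \frac{1}{-296 - 230}} = \frac{\frac{1}{2} \cdot \frac{1}{28} \cdot 3}{\left(79 + \frac{1}{-21}\right) \frac{1}{-526}} = \frac{3}{56 \left(79 - \frac{1}{21}\right) \left(- \frac{1}{526}\right)} = \frac{3}{56 \cdot \frac{1658}{21} \left(- \frac{1}{526}\right)} = \frac{3}{56 \left(- \frac{829}{5523}\right)} = \frac{3}{56} \left(- \frac{5523}{829}\right) = - \frac{2367}{6632}$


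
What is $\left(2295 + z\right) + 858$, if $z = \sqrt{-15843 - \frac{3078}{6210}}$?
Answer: $3153 + \frac{i \sqrt{209530230}}{115} \approx 3153.0 + 125.87 i$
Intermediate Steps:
$z = \frac{i \sqrt{209530230}}{115}$ ($z = \sqrt{-15843 - \frac{57}{115}} = \sqrt{- \frac{1822002}{115}} = \frac{i \sqrt{209530230}}{115} \approx 125.87 i$)
$\left(2295 + z\right) + 858 = \left(2295 + \frac{i \sqrt{209530230}}{115}\right) + 858 = 3153 + \frac{i \sqrt{209530230}}{115}$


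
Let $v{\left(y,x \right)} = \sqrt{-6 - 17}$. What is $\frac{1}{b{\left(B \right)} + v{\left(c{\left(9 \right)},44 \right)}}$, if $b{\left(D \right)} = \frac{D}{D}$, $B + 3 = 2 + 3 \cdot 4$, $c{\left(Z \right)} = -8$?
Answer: $\frac{1}{24} - \frac{i \sqrt{23}}{24} \approx 0.041667 - 0.19983 i$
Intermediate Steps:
$v{\left(y,x \right)} = i \sqrt{23}$ ($v{\left(y,x \right)} = \sqrt{-23} = i \sqrt{23}$)
$B = 11$ ($B = -3 + \left(2 + 3 \cdot 4\right) = -3 + \left(2 + 12\right) = -3 + 14 = 11$)
$b{\left(D \right)} = 1$
$\frac{1}{b{\left(B \right)} + v{\left(c{\left(9 \right)},44 \right)}} = \frac{1}{1 + i \sqrt{23}}$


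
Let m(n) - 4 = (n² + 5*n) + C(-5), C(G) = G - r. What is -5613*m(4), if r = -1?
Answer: -202068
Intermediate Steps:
C(G) = 1 + G (C(G) = G - 1*(-1) = G + 1 = 1 + G)
m(n) = n² + 5*n (m(n) = 4 + ((n² + 5*n) + (1 - 5)) = 4 + ((n² + 5*n) - 4) = 4 + (-4 + n² + 5*n) = n² + 5*n)
-5613*m(4) = -22452*(5 + 4) = -22452*9 = -5613*36 = -202068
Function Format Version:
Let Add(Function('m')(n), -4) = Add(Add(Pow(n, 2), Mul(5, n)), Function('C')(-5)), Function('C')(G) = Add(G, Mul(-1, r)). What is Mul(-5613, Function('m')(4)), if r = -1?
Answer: -202068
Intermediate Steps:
Function('C')(G) = Add(1, G) (Function('C')(G) = Add(G, Mul(-1, -1)) = Add(G, 1) = Add(1, G))
Function('m')(n) = Add(Pow(n, 2), Mul(5, n)) (Function('m')(n) = Add(4, Add(Add(Pow(n, 2), Mul(5, n)), Add(1, -5))) = Add(4, Add(Add(Pow(n, 2), Mul(5, n)), -4)) = Add(4, Add(-4, Pow(n, 2), Mul(5, n))) = Add(Pow(n, 2), Mul(5, n)))
Mul(-5613, Function('m')(4)) = Mul(-5613, Mul(4, Add(5, 4))) = Mul(-5613, Mul(4, 9)) = Mul(-5613, 36) = -202068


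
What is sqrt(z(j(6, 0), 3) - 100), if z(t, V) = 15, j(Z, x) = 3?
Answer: I*sqrt(85) ≈ 9.2195*I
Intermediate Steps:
sqrt(z(j(6, 0), 3) - 100) = sqrt(15 - 100) = sqrt(-85) = I*sqrt(85)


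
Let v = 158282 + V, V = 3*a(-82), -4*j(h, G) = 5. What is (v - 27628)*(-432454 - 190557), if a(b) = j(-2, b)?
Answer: -325586171611/4 ≈ -8.1396e+10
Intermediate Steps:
j(h, G) = -5/4 (j(h, G) = -¼*5 = -5/4)
a(b) = -5/4
V = -15/4 (V = 3*(-5/4) = -15/4 ≈ -3.7500)
v = 633113/4 (v = 158282 - 15/4 = 633113/4 ≈ 1.5828e+5)
(v - 27628)*(-432454 - 190557) = (633113/4 - 27628)*(-432454 - 190557) = (522601/4)*(-623011) = -325586171611/4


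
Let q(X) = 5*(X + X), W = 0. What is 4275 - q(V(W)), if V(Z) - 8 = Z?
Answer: 4195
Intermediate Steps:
V(Z) = 8 + Z
q(X) = 10*X (q(X) = 5*(2*X) = 10*X)
4275 - q(V(W)) = 4275 - 10*(8 + 0) = 4275 - 10*8 = 4275 - 1*80 = 4275 - 80 = 4195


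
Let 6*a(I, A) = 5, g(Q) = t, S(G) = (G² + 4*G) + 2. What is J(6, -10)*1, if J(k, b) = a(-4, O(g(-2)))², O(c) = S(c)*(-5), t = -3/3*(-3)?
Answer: 25/36 ≈ 0.69444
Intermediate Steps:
S(G) = 2 + G² + 4*G
t = 3 (t = -3*⅓*(-3) = -1*(-3) = 3)
g(Q) = 3
O(c) = -10 - 20*c - 5*c² (O(c) = (2 + c² + 4*c)*(-5) = -10 - 20*c - 5*c²)
a(I, A) = ⅚ (a(I, A) = (⅙)*5 = ⅚)
J(k, b) = 25/36 (J(k, b) = (⅚)² = 25/36)
J(6, -10)*1 = (25/36)*1 = 25/36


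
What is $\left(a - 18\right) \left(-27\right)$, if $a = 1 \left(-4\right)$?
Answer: $594$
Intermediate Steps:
$a = -4$
$\left(a - 18\right) \left(-27\right) = \left(-4 - 18\right) \left(-27\right) = \left(-22\right) \left(-27\right) = 594$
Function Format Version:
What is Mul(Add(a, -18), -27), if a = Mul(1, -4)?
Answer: 594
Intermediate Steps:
a = -4
Mul(Add(a, -18), -27) = Mul(Add(-4, -18), -27) = Mul(-22, -27) = 594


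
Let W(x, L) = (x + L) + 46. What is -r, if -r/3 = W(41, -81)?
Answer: 18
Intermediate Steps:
W(x, L) = 46 + L + x (W(x, L) = (L + x) + 46 = 46 + L + x)
r = -18 (r = -3*(46 - 81 + 41) = -3*6 = -18)
-r = -1*(-18) = 18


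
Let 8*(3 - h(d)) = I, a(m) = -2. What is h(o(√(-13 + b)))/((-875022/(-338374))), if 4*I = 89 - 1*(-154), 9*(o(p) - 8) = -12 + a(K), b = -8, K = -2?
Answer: -8290163/4666784 ≈ -1.7764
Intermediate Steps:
o(p) = 58/9 (o(p) = 8 + (-12 - 2)/9 = 8 + (⅑)*(-14) = 8 - 14/9 = 58/9)
I = 243/4 (I = (89 - 1*(-154))/4 = (89 + 154)/4 = (¼)*243 = 243/4 ≈ 60.750)
h(d) = -147/32 (h(d) = 3 - ⅛*243/4 = 3 - 243/32 = -147/32)
h(o(√(-13 + b)))/((-875022/(-338374))) = -147/(32*((-875022/(-338374)))) = -147/(32*((-875022*(-1/338374)))) = -147/(32*437511/169187) = -147/32*169187/437511 = -8290163/4666784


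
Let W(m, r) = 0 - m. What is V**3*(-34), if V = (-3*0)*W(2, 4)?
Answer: 0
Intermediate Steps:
W(m, r) = -m
V = 0 (V = (-3*0)*(-1*2) = 0*(-2) = 0)
V**3*(-34) = 0**3*(-34) = 0*(-34) = 0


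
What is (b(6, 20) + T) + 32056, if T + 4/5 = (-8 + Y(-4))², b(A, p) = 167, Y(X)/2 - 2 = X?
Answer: 161831/5 ≈ 32366.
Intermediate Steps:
Y(X) = 4 + 2*X
T = 716/5 (T = -⅘ + (-8 + (4 + 2*(-4)))² = -⅘ + (-8 + (4 - 8))² = -⅘ + (-8 - 4)² = -⅘ + (-12)² = -⅘ + 144 = 716/5 ≈ 143.20)
(b(6, 20) + T) + 32056 = (167 + 716/5) + 32056 = 1551/5 + 32056 = 161831/5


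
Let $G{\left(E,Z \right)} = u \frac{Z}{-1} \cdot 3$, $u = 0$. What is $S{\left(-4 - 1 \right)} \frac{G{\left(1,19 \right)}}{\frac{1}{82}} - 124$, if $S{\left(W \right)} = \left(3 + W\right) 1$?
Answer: $-124$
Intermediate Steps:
$G{\left(E,Z \right)} = 0$ ($G{\left(E,Z \right)} = 0 \frac{Z}{-1} \cdot 3 = 0 Z \left(-1\right) 3 = 0 \left(- Z\right) 3 = 0 \cdot 3 = 0$)
$S{\left(W \right)} = 3 + W$
$S{\left(-4 - 1 \right)} \frac{G{\left(1,19 \right)}}{\frac{1}{82}} - 124 = \left(3 - 5\right) \frac{0}{\frac{1}{82}} - 124 = \left(3 - 5\right) 0 \frac{1}{\frac{1}{82}} - 124 = \left(3 - 5\right) 0 \cdot 82 - 124 = \left(-2\right) 0 - 124 = 0 - 124 = -124$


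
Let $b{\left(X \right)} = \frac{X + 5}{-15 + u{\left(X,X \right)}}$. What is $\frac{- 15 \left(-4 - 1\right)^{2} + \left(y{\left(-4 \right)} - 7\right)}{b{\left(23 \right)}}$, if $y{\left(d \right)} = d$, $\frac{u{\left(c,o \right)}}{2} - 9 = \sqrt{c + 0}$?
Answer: $- \frac{579}{14} - \frac{193 \sqrt{23}}{7} \approx -173.58$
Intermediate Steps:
$u{\left(c,o \right)} = 18 + 2 \sqrt{c}$ ($u{\left(c,o \right)} = 18 + 2 \sqrt{c + 0} = 18 + 2 \sqrt{c}$)
$b{\left(X \right)} = \frac{5 + X}{3 + 2 \sqrt{X}}$ ($b{\left(X \right)} = \frac{X + 5}{-15 + \left(18 + 2 \sqrt{X}\right)} = \frac{5 + X}{3 + 2 \sqrt{X}}$)
$\frac{- 15 \left(-4 - 1\right)^{2} + \left(y{\left(-4 \right)} - 7\right)}{b{\left(23 \right)}} = \frac{- 15 \left(-4 - 1\right)^{2} - 11}{\frac{1}{3 + 2 \sqrt{23}} \left(5 + 23\right)} = \frac{- 15 \left(-5\right)^{2} - 11}{\frac{1}{3 + 2 \sqrt{23}} \cdot 28} = \frac{\left(-15\right) 25 - 11}{28 \frac{1}{3 + 2 \sqrt{23}}} = \left(-375 - 11\right) \left(\frac{3}{28} + \frac{\sqrt{23}}{14}\right) = - 386 \left(\frac{3}{28} + \frac{\sqrt{23}}{14}\right) = - \frac{579}{14} - \frac{193 \sqrt{23}}{7}$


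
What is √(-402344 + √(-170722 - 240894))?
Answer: 2*√(-100586 + I*√25726) ≈ 0.50573 + 634.31*I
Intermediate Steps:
√(-402344 + √(-170722 - 240894)) = √(-402344 + √(-411616)) = √(-402344 + 4*I*√25726)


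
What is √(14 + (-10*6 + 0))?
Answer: I*√46 ≈ 6.7823*I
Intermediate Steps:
√(14 + (-10*6 + 0)) = √(14 + (-60 + 0)) = √(14 - 60) = √(-46) = I*√46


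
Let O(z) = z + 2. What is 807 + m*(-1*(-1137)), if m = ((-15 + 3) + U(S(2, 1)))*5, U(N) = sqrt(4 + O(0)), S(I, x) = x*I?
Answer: -67413 + 5685*sqrt(6) ≈ -53488.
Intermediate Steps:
O(z) = 2 + z
S(I, x) = I*x
U(N) = sqrt(6) (U(N) = sqrt(4 + (2 + 0)) = sqrt(4 + 2) = sqrt(6))
m = -60 + 5*sqrt(6) (m = ((-15 + 3) + sqrt(6))*5 = (-12 + sqrt(6))*5 = -60 + 5*sqrt(6) ≈ -47.753)
807 + m*(-1*(-1137)) = 807 + (-60 + 5*sqrt(6))*(-1*(-1137)) = 807 + (-60 + 5*sqrt(6))*1137 = 807 + (-68220 + 5685*sqrt(6)) = -67413 + 5685*sqrt(6)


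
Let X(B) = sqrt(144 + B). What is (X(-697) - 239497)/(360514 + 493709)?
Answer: -239497/854223 + I*sqrt(553)/854223 ≈ -0.28037 + 2.7529e-5*I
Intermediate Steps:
(X(-697) - 239497)/(360514 + 493709) = (sqrt(144 - 697) - 239497)/(360514 + 493709) = (sqrt(-553) - 239497)/854223 = (I*sqrt(553) - 239497)*(1/854223) = (-239497 + I*sqrt(553))*(1/854223) = -239497/854223 + I*sqrt(553)/854223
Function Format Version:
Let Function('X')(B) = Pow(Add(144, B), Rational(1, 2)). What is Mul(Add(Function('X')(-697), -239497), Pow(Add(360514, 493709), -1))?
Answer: Add(Rational(-239497, 854223), Mul(Rational(1, 854223), I, Pow(553, Rational(1, 2)))) ≈ Add(-0.28037, Mul(2.7529e-5, I))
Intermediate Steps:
Mul(Add(Function('X')(-697), -239497), Pow(Add(360514, 493709), -1)) = Mul(Add(Pow(Add(144, -697), Rational(1, 2)), -239497), Pow(Add(360514, 493709), -1)) = Mul(Add(Pow(-553, Rational(1, 2)), -239497), Pow(854223, -1)) = Mul(Add(Mul(I, Pow(553, Rational(1, 2))), -239497), Rational(1, 854223)) = Mul(Add(-239497, Mul(I, Pow(553, Rational(1, 2)))), Rational(1, 854223)) = Add(Rational(-239497, 854223), Mul(Rational(1, 854223), I, Pow(553, Rational(1, 2))))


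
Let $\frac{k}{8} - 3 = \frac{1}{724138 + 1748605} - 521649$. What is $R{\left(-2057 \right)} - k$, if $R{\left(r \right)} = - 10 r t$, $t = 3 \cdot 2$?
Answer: $\frac{10624357900876}{2472743} \approx 4.2966 \cdot 10^{6}$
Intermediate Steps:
$t = 6$
$R{\left(r \right)} = - 60 r$ ($R{\left(r \right)} = - 10 r 6 = - 60 r$)
$k = - \frac{10319171959816}{2472743}$ ($k = 24 + 8 \left(\frac{1}{724138 + 1748605} - 521649\right) = 24 + 8 \left(\frac{1}{2472743} - 521649\right) = 24 + 8 \left(- \frac{1289903913206}{2472743}\right) = 24 - \frac{10319231305648}{2472743} = - \frac{10319171959816}{2472743} \approx -4.1732 \cdot 10^{6}$)
$R{\left(-2057 \right)} - k = \left(-60\right) \left(-2057\right) - - \frac{10319171959816}{2472743} = 123420 + \frac{10319171959816}{2472743} = \frac{10624357900876}{2472743}$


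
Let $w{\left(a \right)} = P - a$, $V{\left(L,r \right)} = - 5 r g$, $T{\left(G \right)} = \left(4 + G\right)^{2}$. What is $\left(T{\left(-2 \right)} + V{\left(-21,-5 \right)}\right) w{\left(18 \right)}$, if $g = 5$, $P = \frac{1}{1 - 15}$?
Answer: $- \frac{32637}{14} \approx -2331.2$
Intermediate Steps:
$P = - \frac{1}{14}$ ($P = \frac{1}{-14} = - \frac{1}{14} \approx -0.071429$)
$V{\left(L,r \right)} = - 25 r$ ($V{\left(L,r \right)} = - 5 r 5 = - 25 r$)
$w{\left(a \right)} = - \frac{1}{14} - a$
$\left(T{\left(-2 \right)} + V{\left(-21,-5 \right)}\right) w{\left(18 \right)} = \left(\left(4 - 2\right)^{2} - -125\right) \left(- \frac{1}{14} - 18\right) = \left(2^{2} + 125\right) \left(- \frac{1}{14} - 18\right) = \left(4 + 125\right) \left(- \frac{253}{14}\right) = 129 \left(- \frac{253}{14}\right) = - \frac{32637}{14}$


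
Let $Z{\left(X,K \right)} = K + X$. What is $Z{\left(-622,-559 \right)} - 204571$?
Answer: $-205752$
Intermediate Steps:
$Z{\left(-622,-559 \right)} - 204571 = \left(-559 - 622\right) - 204571 = -1181 - 204571 = -205752$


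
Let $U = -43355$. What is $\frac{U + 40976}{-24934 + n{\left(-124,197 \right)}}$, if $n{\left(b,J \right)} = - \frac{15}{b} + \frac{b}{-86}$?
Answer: $\frac{975756}{10226135} \approx 0.095418$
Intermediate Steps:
$n{\left(b,J \right)} = - \frac{15}{b} - \frac{b}{86}$ ($n{\left(b,J \right)} = - \frac{15}{b} + b \left(- \frac{1}{86}\right) = - \frac{15}{b} - \frac{b}{86}$)
$\frac{U + 40976}{-24934 + n{\left(-124,197 \right)}} = \frac{-43355 + 40976}{-24934 - \left(- \frac{62}{43} + \frac{15}{-124}\right)} = - \frac{2379}{-24934 + \left(\left(-15\right) \left(- \frac{1}{124}\right) + \frac{62}{43}\right)} = - \frac{2379}{-24934 + \left(\frac{15}{124} + \frac{62}{43}\right)} = - \frac{2379}{-24934 + \frac{8333}{5332}} = - \frac{2379}{- \frac{132939755}{5332}} = \left(-2379\right) \left(- \frac{5332}{132939755}\right) = \frac{975756}{10226135}$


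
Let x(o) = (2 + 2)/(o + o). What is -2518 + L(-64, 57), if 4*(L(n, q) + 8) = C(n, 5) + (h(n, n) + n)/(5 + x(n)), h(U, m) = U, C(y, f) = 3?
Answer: -1610155/636 ≈ -2531.7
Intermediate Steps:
x(o) = 2/o (x(o) = 4/((2*o)) = 4*(1/(2*o)) = 2/o)
L(n, q) = -29/4 + n/(2*(5 + 2/n)) (L(n, q) = -8 + (3 + (n + n)/(5 + 2/n))/4 = -8 + (3 + (2*n)/(5 + 2/n))/4 = -8 + (3 + 2*n/(5 + 2/n))/4 = -8 + (3/4 + n/(2*(5 + 2/n))) = -29/4 + n/(2*(5 + 2/n)))
-2518 + L(-64, 57) = -2518 + (-58 - 1*(-64)*(145 - 2*(-64)))/(4*(2 + 5*(-64))) = -2518 + (-58 - 1*(-64)*(145 + 128))/(4*(2 - 320)) = -2518 + (1/4)*(-58 - 1*(-64)*273)/(-318) = -2518 + (1/4)*(-1/318)*(-58 + 17472) = -2518 + (1/4)*(-1/318)*17414 = -2518 - 8707/636 = -1610155/636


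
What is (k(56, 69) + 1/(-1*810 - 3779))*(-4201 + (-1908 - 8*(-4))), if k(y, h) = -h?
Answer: 1924233434/4589 ≈ 4.1931e+5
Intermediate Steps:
(k(56, 69) + 1/(-1*810 - 3779))*(-4201 + (-1908 - 8*(-4))) = (-1*69 + 1/(-1*810 - 3779))*(-4201 + (-1908 - 8*(-4))) = (-69 + 1/(-810 - 3779))*(-4201 + (-1908 + 32)) = (-69 + 1/(-4589))*(-4201 - 1876) = (-69 - 1/4589)*(-6077) = -316642/4589*(-6077) = 1924233434/4589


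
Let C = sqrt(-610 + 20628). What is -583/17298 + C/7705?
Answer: -583/17298 + sqrt(20018)/7705 ≈ -0.015341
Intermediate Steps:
C = sqrt(20018) ≈ 141.48
-583/17298 + C/7705 = -583/17298 + sqrt(20018)/7705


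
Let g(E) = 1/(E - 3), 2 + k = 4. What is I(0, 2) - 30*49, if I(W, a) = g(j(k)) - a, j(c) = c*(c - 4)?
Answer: -10305/7 ≈ -1472.1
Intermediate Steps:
k = 2 (k = -2 + 4 = 2)
j(c) = c*(-4 + c)
g(E) = 1/(-3 + E)
I(W, a) = -1/7 - a (I(W, a) = 1/(-3 + 2*(-4 + 2)) - a = 1/(-3 + 2*(-2)) - a = 1/(-3 - 4) - a = 1/(-7) - a = -1/7 - a)
I(0, 2) - 30*49 = (-1/7 - 1*2) - 30*49 = (-1/7 - 2) - 1470 = -15/7 - 1470 = -10305/7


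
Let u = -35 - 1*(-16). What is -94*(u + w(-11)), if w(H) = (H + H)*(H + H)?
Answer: -43710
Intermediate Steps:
u = -19 (u = -35 + 16 = -19)
w(H) = 4*H² (w(H) = (2*H)*(2*H) = 4*H²)
-94*(u + w(-11)) = -94*(-19 + 4*(-11)²) = -94*(-19 + 4*121) = -94*(-19 + 484) = -94*465 = -43710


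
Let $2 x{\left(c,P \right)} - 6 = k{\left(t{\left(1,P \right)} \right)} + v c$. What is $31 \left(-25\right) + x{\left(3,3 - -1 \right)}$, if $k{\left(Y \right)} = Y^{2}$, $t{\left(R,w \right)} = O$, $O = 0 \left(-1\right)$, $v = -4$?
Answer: $-778$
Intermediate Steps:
$O = 0$
$t{\left(R,w \right)} = 0$
$x{\left(c,P \right)} = 3 - 2 c$ ($x{\left(c,P \right)} = 3 + \frac{0^{2} - 4 c}{2} = 3 + \frac{0 - 4 c}{2} = 3 + \frac{\left(-4\right) c}{2} = 3 - 2 c$)
$31 \left(-25\right) + x{\left(3,3 - -1 \right)} = 31 \left(-25\right) + \left(3 - 6\right) = -775 + \left(3 - 6\right) = -775 - 3 = -778$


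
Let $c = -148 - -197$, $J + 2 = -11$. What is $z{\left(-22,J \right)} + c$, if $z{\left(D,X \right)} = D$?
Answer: $27$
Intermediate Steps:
$J = -13$ ($J = -2 - 11 = -13$)
$c = 49$ ($c = -148 + 197 = 49$)
$z{\left(-22,J \right)} + c = -22 + 49 = 27$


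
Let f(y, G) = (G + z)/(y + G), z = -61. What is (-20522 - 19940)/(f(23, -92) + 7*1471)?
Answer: -465313/118441 ≈ -3.9286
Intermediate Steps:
f(y, G) = (-61 + G)/(G + y) (f(y, G) = (G - 61)/(y + G) = (-61 + G)/(G + y))
(-20522 - 19940)/(f(23, -92) + 7*1471) = (-20522 - 19940)/((-61 - 92)/(-92 + 23) + 7*1471) = -40462/(-153/(-69) + 10297) = -40462/(-1/69*(-153) + 10297) = -40462/(51/23 + 10297) = -40462/236882/23 = -40462*23/236882 = -465313/118441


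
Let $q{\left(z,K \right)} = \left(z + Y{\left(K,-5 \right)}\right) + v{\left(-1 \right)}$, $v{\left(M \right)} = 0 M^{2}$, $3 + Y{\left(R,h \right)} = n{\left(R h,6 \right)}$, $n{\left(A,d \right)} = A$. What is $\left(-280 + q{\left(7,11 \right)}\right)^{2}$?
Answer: $109561$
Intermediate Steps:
$Y{\left(R,h \right)} = -3 + R h$
$v{\left(M \right)} = 0$
$q{\left(z,K \right)} = -3 + z - 5 K$ ($q{\left(z,K \right)} = \left(z + \left(-3 + K \left(-5\right)\right)\right) + 0 = \left(z - \left(3 + 5 K\right)\right) + 0 = \left(-3 + z - 5 K\right) + 0 = -3 + z - 5 K$)
$\left(-280 + q{\left(7,11 \right)}\right)^{2} = \left(-280 - 51\right)^{2} = \left(-331\right)^{2} = 109561$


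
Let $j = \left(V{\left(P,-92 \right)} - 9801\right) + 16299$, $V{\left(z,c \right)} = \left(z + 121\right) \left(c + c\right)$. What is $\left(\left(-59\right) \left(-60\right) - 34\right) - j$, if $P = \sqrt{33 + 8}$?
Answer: $19272 + 184 \sqrt{41} \approx 20450.0$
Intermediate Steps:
$P = \sqrt{41} \approx 6.4031$
$V{\left(z,c \right)} = 2 c \left(121 + z\right)$ ($V{\left(z,c \right)} = \left(121 + z\right) 2 c = 2 c \left(121 + z\right)$)
$j = -15766 - 184 \sqrt{41}$ ($j = \left(2 \left(-92\right) \left(121 + \sqrt{41}\right) - 9801\right) + 16299 = \left(\left(-22264 - 184 \sqrt{41}\right) - 9801\right) + 16299 = \left(-32065 - 184 \sqrt{41}\right) + 16299 = -15766 - 184 \sqrt{41} \approx -16944.0$)
$\left(\left(-59\right) \left(-60\right) - 34\right) - j = \left(\left(-59\right) \left(-60\right) - 34\right) - \left(-15766 - 184 \sqrt{41}\right) = \left(3540 - 34\right) + \left(15766 + 184 \sqrt{41}\right) = 3506 + \left(15766 + 184 \sqrt{41}\right) = 19272 + 184 \sqrt{41}$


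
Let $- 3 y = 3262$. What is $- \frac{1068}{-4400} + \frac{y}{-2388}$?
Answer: $\frac{1375247}{1970100} \approx 0.69806$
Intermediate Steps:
$y = - \frac{3262}{3}$ ($y = \left(- \frac{1}{3}\right) 3262 = - \frac{3262}{3} \approx -1087.3$)
$- \frac{1068}{-4400} + \frac{y}{-2388} = - \frac{1068}{-4400} - \frac{3262}{3 \left(-2388\right)} = \left(-1068\right) \left(- \frac{1}{4400}\right) - - \frac{1631}{3582} = \frac{267}{1100} + \frac{1631}{3582} = \frac{1375247}{1970100}$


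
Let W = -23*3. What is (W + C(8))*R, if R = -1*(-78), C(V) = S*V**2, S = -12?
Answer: -65286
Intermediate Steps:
C(V) = -12*V**2
R = 78
W = -69
(W + C(8))*R = (-69 - 12*8**2)*78 = (-69 - 12*64)*78 = (-69 - 768)*78 = -837*78 = -65286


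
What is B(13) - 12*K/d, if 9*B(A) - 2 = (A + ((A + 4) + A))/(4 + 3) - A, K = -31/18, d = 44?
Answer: -97/1386 ≈ -0.069986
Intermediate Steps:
K = -31/18 (K = -31*1/18 = -31/18 ≈ -1.7222)
B(A) = 2/7 - 4*A/63 (B(A) = 2/9 + ((A + ((A + 4) + A))/(4 + 3) - A)/9 = 2/9 + ((A + ((4 + A) + A))/7 - A)/9 = 2/9 + ((A + (4 + 2*A))*(⅐) - A)/9 = 2/9 + ((4 + 3*A)*(⅐) - A)/9 = 2/9 + ((4/7 + 3*A/7) - A)/9 = 2/9 + (4/7 - 4*A/7)/9 = 2/9 + (4/63 - 4*A/63) = 2/7 - 4*A/63)
B(13) - 12*K/d = (2/7 - 4/63*13) - (-62)/(3*44) = (2/7 - 52/63) - (-62)/(3*44) = -34/63 - 12*(-31/792) = -34/63 + 31/66 = -97/1386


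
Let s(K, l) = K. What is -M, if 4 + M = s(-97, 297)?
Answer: 101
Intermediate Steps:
M = -101 (M = -4 - 97 = -101)
-M = -1*(-101) = 101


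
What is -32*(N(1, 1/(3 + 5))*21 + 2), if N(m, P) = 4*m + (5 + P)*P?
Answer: -6365/2 ≈ -3182.5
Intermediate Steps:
N(m, P) = 4*m + P*(5 + P)
-32*(N(1, 1/(3 + 5))*21 + 2) = -32*(((1/(3 + 5))² + 4*1 + 5/(3 + 5))*21 + 2) = -32*(((1/8)² + 4 + 5/8)*21 + 2) = -32*(((⅛)² + 4 + 5*(⅛))*21 + 2) = -32*((1/64 + 4 + 5/8)*21 + 2) = -32*((297/64)*21 + 2) = -32*(6237/64 + 2) = -32*6365/64 = -6365/2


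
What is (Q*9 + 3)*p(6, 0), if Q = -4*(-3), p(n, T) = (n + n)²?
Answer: 15984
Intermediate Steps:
p(n, T) = 4*n² (p(n, T) = (2*n)² = 4*n²)
Q = 12
(Q*9 + 3)*p(6, 0) = (12*9 + 3)*(4*6²) = (108 + 3)*(4*36) = 111*144 = 15984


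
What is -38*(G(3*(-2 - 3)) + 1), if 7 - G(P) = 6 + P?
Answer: -646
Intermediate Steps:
G(P) = 1 - P (G(P) = 7 - (6 + P) = 7 + (-6 - P) = 1 - P)
-38*(G(3*(-2 - 3)) + 1) = -38*((1 - 3*(-2 - 3)) + 1) = -38*((1 - 3*(-5)) + 1) = -38*((1 - 1*(-15)) + 1) = -38*((1 + 15) + 1) = -38*(16 + 1) = -38*17 = -646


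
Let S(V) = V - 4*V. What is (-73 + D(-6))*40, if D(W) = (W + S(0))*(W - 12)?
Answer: 1400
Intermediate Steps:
S(V) = -3*V
D(W) = W*(-12 + W) (D(W) = (W - 3*0)*(W - 12) = (W + 0)*(-12 + W) = W*(-12 + W))
(-73 + D(-6))*40 = (-73 - 6*(-12 - 6))*40 = (-73 - 6*(-18))*40 = (-73 + 108)*40 = 35*40 = 1400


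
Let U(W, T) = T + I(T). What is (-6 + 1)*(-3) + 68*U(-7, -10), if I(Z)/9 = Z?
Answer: -6785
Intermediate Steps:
I(Z) = 9*Z
U(W, T) = 10*T (U(W, T) = T + 9*T = 10*T)
(-6 + 1)*(-3) + 68*U(-7, -10) = (-6 + 1)*(-3) + 68*(10*(-10)) = -5*(-3) + 68*(-100) = 15 - 6800 = -6785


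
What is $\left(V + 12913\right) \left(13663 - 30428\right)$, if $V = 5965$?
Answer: $-316489670$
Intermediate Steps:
$\left(V + 12913\right) \left(13663 - 30428\right) = \left(5965 + 12913\right) \left(13663 - 30428\right) = 18878 \left(-16765\right) = -316489670$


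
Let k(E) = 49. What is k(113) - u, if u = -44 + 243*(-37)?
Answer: 9084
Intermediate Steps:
u = -9035 (u = -44 - 8991 = -9035)
k(113) - u = 49 - 1*(-9035) = 49 + 9035 = 9084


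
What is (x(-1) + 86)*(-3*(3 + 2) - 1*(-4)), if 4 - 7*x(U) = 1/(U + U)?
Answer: -13343/14 ≈ -953.07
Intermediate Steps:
x(U) = 4/7 - 1/(14*U) (x(U) = 4/7 - 1/(7*(U + U)) = 4/7 - 1/(2*U)/7 = 4/7 - 1/(14*U))
(x(-1) + 86)*(-3*(3 + 2) - 1*(-4)) = ((1/14)*(-1 + 8*(-1))/(-1) + 86)*(-3*(3 + 2) - 1*(-4)) = ((1/14)*(-1)*(-1 - 8) + 86)*(-3*5 + 4) = ((1/14)*(-1)*(-9) + 86)*(-15 + 4) = (9/14 + 86)*(-11) = (1213/14)*(-11) = -13343/14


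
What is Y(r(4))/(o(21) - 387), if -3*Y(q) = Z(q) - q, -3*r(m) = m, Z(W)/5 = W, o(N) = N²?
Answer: 8/243 ≈ 0.032922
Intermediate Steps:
Z(W) = 5*W
r(m) = -m/3
Y(q) = -4*q/3 (Y(q) = -(5*q - q)/3 = -4*q/3)
Y(r(4))/(o(21) - 387) = (-(-4)*4/9)/(21² - 387) = (-4/3*(-4/3))/(441 - 387) = (16/9)/54 = (16/9)*(1/54) = 8/243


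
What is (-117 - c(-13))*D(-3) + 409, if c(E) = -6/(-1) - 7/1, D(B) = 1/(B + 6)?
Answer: 1111/3 ≈ 370.33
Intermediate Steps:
D(B) = 1/(6 + B)
c(E) = -1 (c(E) = -6*(-1) - 7*1 = 6 - 7 = -1)
(-117 - c(-13))*D(-3) + 409 = (-117 - 1*(-1))/(6 - 3) + 409 = (-117 + 1)/3 + 409 = -116*⅓ + 409 = -116/3 + 409 = 1111/3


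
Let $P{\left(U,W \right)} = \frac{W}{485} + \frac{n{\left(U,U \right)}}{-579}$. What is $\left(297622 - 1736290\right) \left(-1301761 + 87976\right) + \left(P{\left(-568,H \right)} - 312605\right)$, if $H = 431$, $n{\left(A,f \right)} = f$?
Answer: $\frac{490368511378031654}{280815} \approx 1.7462 \cdot 10^{12}$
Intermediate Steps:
$P{\left(U,W \right)} = - \frac{U}{579} + \frac{W}{485}$ ($P{\left(U,W \right)} = \frac{W}{485} + \frac{U}{-579} = W \frac{1}{485} + U \left(- \frac{1}{579}\right) = \frac{W}{485} - \frac{U}{579} = - \frac{U}{579} + \frac{W}{485}$)
$\left(297622 - 1736290\right) \left(-1301761 + 87976\right) + \left(P{\left(-568,H \right)} - 312605\right) = \left(297622 - 1736290\right) \left(-1301761 + 87976\right) + \left(\left(\left(- \frac{1}{579}\right) \left(-568\right) + \frac{1}{485} \cdot 431\right) - 312605\right) = \left(-1438668\right) \left(-1213785\right) + \left(\left(\frac{568}{579} + \frac{431}{485}\right) - 312605\right) = 1746233638380 + \left(\frac{525029}{280815} - 312605\right) = 1746233638380 - \frac{87783648046}{280815} = \frac{490368511378031654}{280815}$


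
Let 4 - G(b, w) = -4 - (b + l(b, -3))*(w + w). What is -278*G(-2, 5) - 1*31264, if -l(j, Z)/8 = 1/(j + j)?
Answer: -33488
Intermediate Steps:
l(j, Z) = -4/j (l(j, Z) = -8/(j + j) = -8*1/(2*j) = -4/j)
G(b, w) = 8 + 2*w*(b - 4/b) (G(b, w) = 4 - (-4 - (b - 4/b)*(w + w)) = 4 - (-4 - (b - 4/b)*2*w) = 4 - (-4 - 2*w*(b - 4/b)) = 4 + (4 + 2*w*(b - 4/b)) = 8 + 2*w*(b - 4/b))
-278*G(-2, 5) - 1*31264 = -278*(8 - 8*5/(-2) + 2*(-2)*5) - 1*31264 = -278*(8 - 8*5*(-½) - 20) - 31264 = -278*(8 + 20 - 20) - 31264 = -278*8 - 31264 = -2224 - 31264 = -33488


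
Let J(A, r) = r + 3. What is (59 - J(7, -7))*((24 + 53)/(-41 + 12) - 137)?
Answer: -255150/29 ≈ -8798.3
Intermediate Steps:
J(A, r) = 3 + r
(59 - J(7, -7))*((24 + 53)/(-41 + 12) - 137) = (59 - (3 - 7))*((24 + 53)/(-41 + 12) - 137) = (59 - 1*(-4))*(77/(-29) - 137) = (59 + 4)*(77*(-1/29) - 137) = 63*(-77/29 - 137) = 63*(-4050/29) = -255150/29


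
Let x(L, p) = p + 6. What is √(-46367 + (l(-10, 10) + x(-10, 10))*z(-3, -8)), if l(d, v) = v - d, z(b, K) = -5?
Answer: I*√46547 ≈ 215.75*I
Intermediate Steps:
x(L, p) = 6 + p
√(-46367 + (l(-10, 10) + x(-10, 10))*z(-3, -8)) = √(-46367 + ((10 - 1*(-10)) + (6 + 10))*(-5)) = √(-46367 + ((10 + 10) + 16)*(-5)) = √(-46367 + (20 + 16)*(-5)) = √(-46367 + 36*(-5)) = √(-46367 - 180) = √(-46547) = I*√46547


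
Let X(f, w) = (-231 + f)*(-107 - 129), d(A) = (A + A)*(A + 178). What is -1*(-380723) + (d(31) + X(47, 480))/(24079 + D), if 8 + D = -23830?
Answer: 91810625/241 ≈ 3.8096e+5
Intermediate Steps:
D = -23838 (D = -8 - 23830 = -23838)
d(A) = 2*A*(178 + A) (d(A) = (2*A)*(178 + A) = 2*A*(178 + A))
X(f, w) = 54516 - 236*f (X(f, w) = (-231 + f)*(-236) = 54516 - 236*f)
-1*(-380723) + (d(31) + X(47, 480))/(24079 + D) = -1*(-380723) + (2*31*(178 + 31) + (54516 - 236*47))/(24079 - 23838) = 380723 + (2*31*209 + (54516 - 11092))/241 = 380723 + (12958 + 43424)*(1/241) = 380723 + 56382*(1/241) = 380723 + 56382/241 = 91810625/241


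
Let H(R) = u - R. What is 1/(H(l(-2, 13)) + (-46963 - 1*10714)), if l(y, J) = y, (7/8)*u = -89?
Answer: -7/404437 ≈ -1.7308e-5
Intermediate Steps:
u = -712/7 (u = (8/7)*(-89) = -712/7 ≈ -101.71)
H(R) = -712/7 - R
1/(H(l(-2, 13)) + (-46963 - 1*10714)) = 1/((-712/7 - 1*(-2)) + (-46963 - 1*10714)) = 1/((-712/7 + 2) + (-46963 - 10714)) = 1/(-698/7 - 57677) = 1/(-404437/7) = -7/404437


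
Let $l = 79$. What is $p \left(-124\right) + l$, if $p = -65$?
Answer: $8139$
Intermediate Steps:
$p \left(-124\right) + l = \left(-65\right) \left(-124\right) + 79 = 8060 + 79 = 8139$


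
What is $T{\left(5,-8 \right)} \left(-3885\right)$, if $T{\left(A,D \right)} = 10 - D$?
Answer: $-69930$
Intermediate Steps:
$T{\left(5,-8 \right)} \left(-3885\right) = \left(10 - -8\right) \left(-3885\right) = \left(10 + 8\right) \left(-3885\right) = 18 \left(-3885\right) = -69930$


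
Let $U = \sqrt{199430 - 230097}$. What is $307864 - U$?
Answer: $307864 - i \sqrt{30667} \approx 3.0786 \cdot 10^{5} - 175.12 i$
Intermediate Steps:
$U = i \sqrt{30667}$ ($U = \sqrt{-30667} = i \sqrt{30667} \approx 175.12 i$)
$307864 - U = 307864 - i \sqrt{30667}$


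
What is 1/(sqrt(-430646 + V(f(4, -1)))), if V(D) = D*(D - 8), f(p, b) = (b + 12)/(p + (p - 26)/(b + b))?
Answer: -15*I*sqrt(96896549)/96896549 ≈ -0.0015238*I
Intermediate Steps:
f(p, b) = (12 + b)/(p + (-26 + p)/(2*b)) (f(p, b) = (12 + b)/(p + (-26 + p)/((2*b))) = (12 + b)/(p + (-26 + p)*(1/(2*b))) = (12 + b)/(p + (-26 + p)/(2*b)))
V(D) = D*(-8 + D)
1/(sqrt(-430646 + V(f(4, -1)))) = 1/(sqrt(-430646 + (2*(-1)*(12 - 1)/(-26 + 4 + 2*(-1)*4))*(-8 + 2*(-1)*(12 - 1)/(-26 + 4 + 2*(-1)*4)))) = 1/(sqrt(-430646 + (2*(-1)*11/(-26 + 4 - 8))*(-8 + 2*(-1)*11/(-26 + 4 - 8)))) = 1/(sqrt(-430646 + (2*(-1)*11/(-30))*(-8 + 2*(-1)*11/(-30)))) = 1/(sqrt(-430646 + (2*(-1)*(-1/30)*11)*(-8 + 2*(-1)*(-1/30)*11))) = 1/(sqrt(-430646 + 11*(-8 + 11/15)/15)) = 1/(sqrt(-430646 + (11/15)*(-109/15))) = 1/(sqrt(-430646 - 1199/225)) = 1/(sqrt(-96896549/225)) = 1/(I*sqrt(96896549)/15) = -15*I*sqrt(96896549)/96896549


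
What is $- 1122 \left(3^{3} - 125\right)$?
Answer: $109956$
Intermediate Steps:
$- 1122 \left(3^{3} - 125\right) = - 1122 \left(27 - 125\right) = \left(-1122\right) \left(-98\right) = 109956$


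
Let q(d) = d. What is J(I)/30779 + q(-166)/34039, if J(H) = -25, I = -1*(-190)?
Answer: -5960289/1047686381 ≈ -0.0056890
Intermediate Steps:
I = 190
J(I)/30779 + q(-166)/34039 = -25/30779 - 166/34039 = -5960289/1047686381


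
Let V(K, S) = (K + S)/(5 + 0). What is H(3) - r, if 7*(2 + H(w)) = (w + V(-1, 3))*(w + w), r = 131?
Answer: -4553/35 ≈ -130.09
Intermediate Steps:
V(K, S) = K/5 + S/5 (V(K, S) = (K + S)/5 = (K + S)*(⅕) = K/5 + S/5)
H(w) = -2 + 2*w*(⅖ + w)/7 (H(w) = -2 + ((w + ((⅕)*(-1) + (⅕)*3))*(w + w))/7 = -2 + ((w + (-⅕ + ⅗))*(2*w))/7 = -2 + ((w + ⅖)*(2*w))/7 = -2 + ((⅖ + w)*(2*w))/7 = -2 + (2*w*(⅖ + w))/7 = -2 + 2*w*(⅖ + w)/7)
H(3) - r = (-2 + (2/7)*3² + (4/35)*3) - 1*131 = (-2 + (2/7)*9 + 12/35) - 131 = (-2 + 18/7 + 12/35) - 131 = 32/35 - 131 = -4553/35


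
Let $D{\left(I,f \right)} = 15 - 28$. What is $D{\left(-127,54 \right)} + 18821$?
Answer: $18808$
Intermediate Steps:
$D{\left(I,f \right)} = -13$
$D{\left(-127,54 \right)} + 18821 = -13 + 18821 = 18808$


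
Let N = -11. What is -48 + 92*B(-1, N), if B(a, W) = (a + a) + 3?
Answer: 44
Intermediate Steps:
B(a, W) = 3 + 2*a (B(a, W) = 2*a + 3 = 3 + 2*a)
-48 + 92*B(-1, N) = -48 + 92*(3 + 2*(-1)) = -48 + 92*(3 - 2) = -48 + 92*1 = -48 + 92 = 44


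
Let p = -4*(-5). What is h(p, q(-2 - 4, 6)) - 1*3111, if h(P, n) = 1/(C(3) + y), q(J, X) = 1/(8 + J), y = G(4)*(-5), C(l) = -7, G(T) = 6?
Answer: -115108/37 ≈ -3111.0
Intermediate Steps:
y = -30 (y = 6*(-5) = -30)
p = 20
h(P, n) = -1/37 (h(P, n) = 1/(-7 - 30) = 1/(-37) = -1/37)
h(p, q(-2 - 4, 6)) - 1*3111 = -1/37 - 1*3111 = -1/37 - 3111 = -115108/37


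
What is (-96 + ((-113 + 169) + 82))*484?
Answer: 20328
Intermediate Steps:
(-96 + ((-113 + 169) + 82))*484 = (-96 + (56 + 82))*484 = (-96 + 138)*484 = 42*484 = 20328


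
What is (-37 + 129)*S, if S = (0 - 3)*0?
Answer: 0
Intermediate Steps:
S = 0 (S = -3*0 = 0)
(-37 + 129)*S = (-37 + 129)*0 = 92*0 = 0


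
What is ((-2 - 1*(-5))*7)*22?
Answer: 462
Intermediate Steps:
((-2 - 1*(-5))*7)*22 = ((-2 + 5)*7)*22 = (3*7)*22 = 21*22 = 462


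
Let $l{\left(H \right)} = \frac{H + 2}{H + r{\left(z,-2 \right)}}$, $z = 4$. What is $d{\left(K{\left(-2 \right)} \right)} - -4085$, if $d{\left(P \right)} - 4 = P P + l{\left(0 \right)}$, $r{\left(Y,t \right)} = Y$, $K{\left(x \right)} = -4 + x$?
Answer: $\frac{8251}{2} \approx 4125.5$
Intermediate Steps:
$l{\left(H \right)} = \frac{2 + H}{4 + H}$ ($l{\left(H \right)} = \frac{H + 2}{H + 4} = \frac{2 + H}{4 + H}$)
$d{\left(P \right)} = \frac{9}{2} + P^{2}$ ($d{\left(P \right)} = 4 + \left(P P + \frac{2 + 0}{4 + 0}\right) = 4 + \left(P^{2} + \frac{1}{4} \cdot 2\right) = 4 + \left(P^{2} + \frac{1}{2}\right) = 4 + \left(\frac{1}{2} + P^{2}\right) = \frac{9}{2} + P^{2}$)
$d{\left(K{\left(-2 \right)} \right)} - -4085 = \left(\frac{9}{2} + \left(-4 - 2\right)^{2}\right) - -4085 = \left(\frac{9}{2} + \left(-6\right)^{2}\right) + 4085 = \left(\frac{9}{2} + 36\right) + 4085 = \frac{81}{2} + 4085 = \frac{8251}{2}$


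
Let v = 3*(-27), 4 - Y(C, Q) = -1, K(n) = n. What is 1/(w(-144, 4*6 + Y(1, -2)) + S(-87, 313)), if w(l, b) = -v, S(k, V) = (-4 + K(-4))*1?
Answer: 1/73 ≈ 0.013699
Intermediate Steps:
Y(C, Q) = 5 (Y(C, Q) = 4 - 1*(-1) = 4 + 1 = 5)
S(k, V) = -8 (S(k, V) = (-4 - 4)*1 = -8*1 = -8)
v = -81
w(l, b) = 81 (w(l, b) = -1*(-81) = 81)
1/(w(-144, 4*6 + Y(1, -2)) + S(-87, 313)) = 1/(81 - 8) = 1/73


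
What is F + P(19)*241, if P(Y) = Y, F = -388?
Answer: 4191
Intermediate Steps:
F + P(19)*241 = -388 + 19*241 = -388 + 4579 = 4191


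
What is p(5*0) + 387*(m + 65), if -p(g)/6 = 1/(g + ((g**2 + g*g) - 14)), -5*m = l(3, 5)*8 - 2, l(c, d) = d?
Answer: 777498/35 ≈ 22214.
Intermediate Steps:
m = -38/5 (m = -(5*8 - 2)/5 = -(40 - 2)/5 = -1/5*38 = -38/5 ≈ -7.6000)
p(g) = -6/(-14 + g + 2*g**2) (p(g) = -6/(g + ((g**2 + g*g) - 14)) = -6/(g + ((g**2 + g**2) - 14)) = -6/(g + (2*g**2 - 14)) = -6/(g + (-14 + 2*g**2)) = -6/(-14 + g + 2*g**2))
p(5*0) + 387*(m + 65) = -6/(-14 + 5*0 + 2*(5*0)**2) + 387*(-38/5 + 65) = -6/(-14 + 0 + 2*0**2) + 387*(287/5) = -6/(-14 + 0 + 2*0) + 111069/5 = -6/(-14 + 0 + 0) + 111069/5 = -6/(-14) + 111069/5 = -6*(-1/14) + 111069/5 = 3/7 + 111069/5 = 777498/35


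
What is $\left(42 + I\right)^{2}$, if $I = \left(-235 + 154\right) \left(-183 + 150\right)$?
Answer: $7371225$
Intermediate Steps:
$I = 2673$ ($I = \left(-81\right) \left(-33\right) = 2673$)
$\left(42 + I\right)^{2} = \left(42 + 2673\right)^{2} = 2715^{2} = 7371225$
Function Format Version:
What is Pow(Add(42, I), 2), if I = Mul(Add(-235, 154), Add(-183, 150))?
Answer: 7371225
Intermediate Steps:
I = 2673 (I = Mul(-81, -33) = 2673)
Pow(Add(42, I), 2) = Pow(Add(42, 2673), 2) = Pow(2715, 2) = 7371225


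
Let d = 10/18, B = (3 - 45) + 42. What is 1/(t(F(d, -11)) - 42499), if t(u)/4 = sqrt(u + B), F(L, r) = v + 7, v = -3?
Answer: -1/42491 ≈ -2.3534e-5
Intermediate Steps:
B = 0 (B = -42 + 42 = 0)
d = 5/9 (d = 10*(1/18) = 5/9 ≈ 0.55556)
F(L, r) = 4 (F(L, r) = -3 + 7 = 4)
t(u) = 4*sqrt(u) (t(u) = 4*sqrt(u + 0) = 4*sqrt(u))
1/(t(F(d, -11)) - 42499) = 1/(4*sqrt(4) - 42499) = 1/(4*2 - 42499) = 1/(8 - 42499) = 1/(-42491) = -1/42491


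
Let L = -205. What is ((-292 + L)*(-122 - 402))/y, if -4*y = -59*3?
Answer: 1041712/177 ≈ 5885.4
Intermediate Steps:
y = 177/4 (y = -(-59)*3/4 = -¼*(-177) = 177/4 ≈ 44.250)
((-292 + L)*(-122 - 402))/y = ((-292 - 205)*(-122 - 402))/(177/4) = -497*(-524)*(4/177) = 260428*(4/177) = 1041712/177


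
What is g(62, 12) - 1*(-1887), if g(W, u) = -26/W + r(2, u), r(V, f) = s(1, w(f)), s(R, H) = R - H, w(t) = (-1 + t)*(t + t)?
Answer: 50331/31 ≈ 1623.6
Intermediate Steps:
w(t) = 2*t*(-1 + t) (w(t) = (-1 + t)*(2*t) = 2*t*(-1 + t))
r(V, f) = 1 - 2*f*(-1 + f)
g(W, u) = 1 - 26/W - 2*u*(-1 + u) (g(W, u) = -26/W + (1 - 2*u*(-1 + u)) = 1 - 26/W - 2*u*(-1 + u))
g(62, 12) - 1*(-1887) = (-26 + 62*(1 - 2*12*(-1 + 12)))/62 - 1*(-1887) = (-26 + 62*(1 - 2*12*11))/62 + 1887 = (-26 + 62*(1 - 264))/62 + 1887 = (-26 + 62*(-263))/62 + 1887 = (-26 - 16306)/62 + 1887 = (1/62)*(-16332) + 1887 = -8166/31 + 1887 = 50331/31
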